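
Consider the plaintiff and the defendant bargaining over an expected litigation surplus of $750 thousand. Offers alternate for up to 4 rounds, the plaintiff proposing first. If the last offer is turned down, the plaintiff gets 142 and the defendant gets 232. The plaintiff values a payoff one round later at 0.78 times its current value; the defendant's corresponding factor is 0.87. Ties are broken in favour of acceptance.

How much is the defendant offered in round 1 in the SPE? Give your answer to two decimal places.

Round 4 (the defendant proposes): the plaintiff gets 142 if talks fail, so the defendant offers 142 and keeps 608.
Round 3 (the plaintiff proposes): the defendant can get 608 next round, worth 0.87 × 608 = 528.96 now. The plaintiff offers 528.96 and keeps 750 − 528.96 = 221.04.
Round 2 (the defendant proposes): the plaintiff can get 221.04 next round, worth 0.78 × 221.04 = 172.4112 now, so the defendant offers 172.4112, keeping 577.5888.
Round 1 (the plaintiff proposes): the defendant can get 577.5888 next round, worth 0.87 × 577.5888 = 502.502256 now. The plaintiff offers 502.502256 and keeps 750 − 502.502256 = 247.497744.

502.50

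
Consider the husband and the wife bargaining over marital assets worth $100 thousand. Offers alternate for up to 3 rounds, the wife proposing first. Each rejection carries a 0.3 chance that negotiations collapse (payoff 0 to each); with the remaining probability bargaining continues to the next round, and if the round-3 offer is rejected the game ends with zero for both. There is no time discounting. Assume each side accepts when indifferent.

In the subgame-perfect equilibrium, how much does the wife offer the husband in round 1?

Round 3 (the wife proposes): the husband will accept anything ≥ 0, so the wife offers 0 and keeps 100.
Round 2 (the husband proposes): rejecting gives the wife an expected 0.7 × 100 = 70; the husband offers that and keeps 30.
Round 1 (the wife proposes): rejecting gives the husband an expected 0.7 × 30 = 21, so the wife offers 21, keeping 79.

21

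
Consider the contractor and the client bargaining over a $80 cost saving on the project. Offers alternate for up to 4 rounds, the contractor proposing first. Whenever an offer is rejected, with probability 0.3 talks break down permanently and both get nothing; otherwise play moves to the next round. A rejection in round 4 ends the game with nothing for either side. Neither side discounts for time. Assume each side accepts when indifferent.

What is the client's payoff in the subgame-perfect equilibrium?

44.24

Round 4 (the client proposes): rejection yields 0 for the contractor; the client offers 0 and keeps 80.
Round 3 (the contractor proposes): rejecting gives the client an expected 0.7 × 80 = 56. The contractor offers 56 and keeps 80 − 56 = 24.
Round 2 (the client proposes): rejecting gives the contractor an expected 0.7 × 24 = 16.8, so the client offers 16.8, keeping 63.2.
Round 1 (the contractor proposes): rejecting gives the client an expected 0.7 × 63.2 = 44.24. The contractor offers 44.24 and keeps 80 − 44.24 = 35.76.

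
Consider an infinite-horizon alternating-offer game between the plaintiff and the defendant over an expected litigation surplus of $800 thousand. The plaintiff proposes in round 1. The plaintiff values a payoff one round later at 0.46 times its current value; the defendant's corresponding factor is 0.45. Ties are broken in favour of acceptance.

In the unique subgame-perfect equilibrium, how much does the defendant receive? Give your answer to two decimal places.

245.15

In a stationary SPE each proposer offers the other exactly their discounted continuation value.
If the plaintiff keeps x when proposing and the defendant keeps y when proposing, then x = 800 − 0.45y and y = 800 − 0.46x.
Solving: x = 800(1 − 0.45) / (1 − 0.46·0.45) = 440 / 0.793 ≈ 554.8550.
The defendant gets 800 − 554.8550 ≈ 245.1450.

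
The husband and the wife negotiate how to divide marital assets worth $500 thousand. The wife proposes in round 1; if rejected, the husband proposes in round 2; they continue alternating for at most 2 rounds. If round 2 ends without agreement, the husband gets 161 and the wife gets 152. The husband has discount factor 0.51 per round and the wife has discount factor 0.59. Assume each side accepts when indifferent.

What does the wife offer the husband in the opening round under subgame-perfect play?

177.48

Round 2 (the husband proposes): the wife gets 152 if talks fail, so the husband offers 152 and keeps 348.
Round 1 (the wife proposes): the husband can get 348 next round, worth 0.51 × 348 = 177.48 now. The wife offers 177.48 and keeps 500 − 177.48 = 322.52.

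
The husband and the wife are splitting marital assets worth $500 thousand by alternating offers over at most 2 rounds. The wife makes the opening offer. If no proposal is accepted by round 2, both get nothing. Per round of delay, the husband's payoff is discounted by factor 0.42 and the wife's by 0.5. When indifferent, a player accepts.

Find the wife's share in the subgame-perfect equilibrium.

290

Round 2 (the husband proposes): rejection yields 0 for the wife; the husband offers 0 and keeps 500.
Round 1 (the wife proposes): the husband can get 500 next round, worth 0.42 × 500 = 210 now, so the wife offers 210, keeping 290.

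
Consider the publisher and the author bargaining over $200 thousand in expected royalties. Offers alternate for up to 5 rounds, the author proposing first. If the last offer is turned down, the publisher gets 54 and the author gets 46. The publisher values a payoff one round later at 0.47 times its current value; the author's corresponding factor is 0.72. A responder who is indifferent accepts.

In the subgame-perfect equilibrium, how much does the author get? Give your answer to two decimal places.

By backward induction:
Round 5 (the author proposes): the publisher gets 54 if talks fail, so the author offers 54 and keeps 146.
Round 4 (the publisher proposes): the author can get 146 next round, worth 0.72 × 146 = 105.12 now, so the publisher offers 105.12, keeping 94.88.
Round 3 (the author proposes): the publisher can get 94.88 next round, worth 0.47 × 94.88 = 44.5936 now; the author offers that and keeps 155.4064.
Round 2 (the publisher proposes): the author can get 155.4064 next round, worth 0.72 × 155.4064 = 111.892608 now; the publisher offers that and keeps 88.107392.
Round 1 (the author proposes): the publisher can get 88.107392 next round, worth 0.47 × 88.107392 = 41.41047424 now. The author offers 41.41047424 and keeps 200 − 41.41047424 = 158.58952576.

158.59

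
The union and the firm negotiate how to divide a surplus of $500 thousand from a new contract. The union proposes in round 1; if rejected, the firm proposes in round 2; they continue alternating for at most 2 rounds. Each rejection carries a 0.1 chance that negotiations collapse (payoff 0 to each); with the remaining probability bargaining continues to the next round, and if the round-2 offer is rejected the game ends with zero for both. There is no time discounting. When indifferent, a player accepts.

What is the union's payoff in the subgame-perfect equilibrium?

Round 2 (the firm proposes): rejection yields 0 for the union; the firm offers 0 and keeps 500.
Round 1 (the union proposes): rejecting gives the firm an expected 0.9 × 500 = 450, so the union offers 450, keeping 50.

50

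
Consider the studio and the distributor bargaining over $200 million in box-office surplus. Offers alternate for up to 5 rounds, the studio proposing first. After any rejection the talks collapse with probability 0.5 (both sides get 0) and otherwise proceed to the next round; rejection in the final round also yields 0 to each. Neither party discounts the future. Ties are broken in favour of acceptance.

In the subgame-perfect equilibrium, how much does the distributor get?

By backward induction:
Round 5 (the studio proposes): rejection yields 0 for the distributor; the studio offers 0 and keeps 200.
Round 4 (the distributor proposes): rejecting gives the studio an expected 0.5 × 200 = 100, so the distributor offers 100, keeping 100.
Round 3 (the studio proposes): rejecting gives the distributor an expected 0.5 × 100 = 50, so the studio offers 50, keeping 150.
Round 2 (the distributor proposes): rejecting gives the studio an expected 0.5 × 150 = 75; the distributor offers that and keeps 125.
Round 1 (the studio proposes): rejecting gives the distributor an expected 0.5 × 125 = 62.5; the studio offers that and keeps 137.5.

62.5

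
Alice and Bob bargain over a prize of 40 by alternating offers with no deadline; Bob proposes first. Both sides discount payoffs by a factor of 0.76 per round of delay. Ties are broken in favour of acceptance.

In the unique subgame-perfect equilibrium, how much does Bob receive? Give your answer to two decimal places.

22.73

In a stationary SPE each proposer offers the other exactly their discounted continuation value.
If Bob keeps x when proposing and Alice keeps y when proposing, then x = 40 − 0.76y and y = 40 − 0.76x.
Solving: x = 40(1 − 0.76) / (1 − 0.76·0.76) = 9.6 / 0.4224 ≈ 22.7273.
Alice gets 40 − 22.7273 ≈ 17.2727.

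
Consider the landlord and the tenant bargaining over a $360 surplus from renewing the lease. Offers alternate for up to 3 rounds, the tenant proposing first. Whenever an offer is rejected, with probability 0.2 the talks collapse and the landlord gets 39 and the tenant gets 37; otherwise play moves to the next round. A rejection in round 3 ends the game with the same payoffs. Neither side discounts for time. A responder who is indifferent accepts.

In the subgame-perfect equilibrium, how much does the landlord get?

Round 3 (the tenant proposes): the landlord gets 39 if talks fail, so the tenant offers 39 and keeps 321.
Round 2 (the landlord proposes): rejecting gives the tenant an expected 0.8 × 321 + 0.2 × 37 = 264.2. The landlord offers 264.2 and keeps 360 − 264.2 = 95.8.
Round 1 (the tenant proposes): rejecting gives the landlord an expected 0.8 × 95.8 + 0.2 × 39 = 84.44; the tenant offers that and keeps 275.56.

84.44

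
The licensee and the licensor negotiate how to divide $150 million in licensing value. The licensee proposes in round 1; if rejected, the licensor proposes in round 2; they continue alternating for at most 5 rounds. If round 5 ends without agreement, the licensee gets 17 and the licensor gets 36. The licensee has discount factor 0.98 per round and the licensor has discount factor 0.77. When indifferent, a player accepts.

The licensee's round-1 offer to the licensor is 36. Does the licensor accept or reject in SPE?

Work out the licensor's continuation value if the offer is rejected.
Round 5 (the licensee proposes): the licensor gets 36 if talks fail, so the licensee offers 36 and keeps 114.
Round 4 (the licensor proposes): the licensee can get 114 next round, worth 0.98 × 114 = 111.72 now; the licensor offers that and keeps 38.28.
Round 3 (the licensee proposes): the licensor can get 38.28 next round, worth 0.77 × 38.28 = 29.4756 now. The licensee offers 29.4756 and keeps 150 − 29.4756 = 120.5244.
Round 2 (the licensor proposes): the licensee can get 120.5244 next round, worth 0.98 × 120.5244 = 118.113912 now. The licensor offers 118.113912 and keeps 150 − 118.113912 = 31.886088.
So by rejecting in round 1, the licensor gets 31.886088 next round, worth 0.77 × 31.886088 = 24.55228776 now.
Offer 36 ≥ 24.55228776, so the licensor accepts.

Accept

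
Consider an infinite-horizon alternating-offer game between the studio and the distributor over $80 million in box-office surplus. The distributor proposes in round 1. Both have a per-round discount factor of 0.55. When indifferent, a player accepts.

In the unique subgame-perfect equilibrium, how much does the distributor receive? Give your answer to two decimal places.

When the distributor proposes, the studio accepts any offer worth at least 0.55 times what the studio would get by proposing next round; and vice versa.
This gives x = 80 − 0.55y and y = 80 − 0.55x, where x and y are each side's share when it proposes.
Hence (1 − 0.55·0.55)x = 80(1 − 0.55), i.e. 0.6975·x = 36.
x ≈ 51.6129; the studio's share is 80 − x ≈ 28.3871.

51.61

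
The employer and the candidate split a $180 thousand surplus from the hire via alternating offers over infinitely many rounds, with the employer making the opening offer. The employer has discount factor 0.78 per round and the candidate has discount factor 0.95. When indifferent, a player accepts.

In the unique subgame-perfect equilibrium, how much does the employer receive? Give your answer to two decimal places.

In a stationary SPE each proposer offers the other exactly their discounted continuation value.
If the employer keeps x when proposing and the candidate keeps y when proposing, then x = 180 − 0.95y and y = 180 − 0.78x.
Solving: x = 180(1 − 0.95) / (1 − 0.78·0.95) = 9 / 0.259 ≈ 34.7490.
The candidate gets 180 − 34.7490 ≈ 145.2510.

34.75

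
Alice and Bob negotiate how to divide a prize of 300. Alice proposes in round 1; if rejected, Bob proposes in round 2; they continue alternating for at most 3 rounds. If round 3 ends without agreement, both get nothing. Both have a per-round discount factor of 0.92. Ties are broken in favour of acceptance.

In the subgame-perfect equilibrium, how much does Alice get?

277.92

By backward induction:
Round 3 (Alice proposes): Bob will accept anything ≥ 0, so Alice offers 0 and keeps 300.
Round 2 (Bob proposes): Alice can get 300 next round, worth 0.92 × 300 = 276 now. Bob offers 276 and keeps 300 − 276 = 24.
Round 1 (Alice proposes): Bob can get 24 next round, worth 0.92 × 24 = 22.08 now; Alice offers that and keeps 277.92.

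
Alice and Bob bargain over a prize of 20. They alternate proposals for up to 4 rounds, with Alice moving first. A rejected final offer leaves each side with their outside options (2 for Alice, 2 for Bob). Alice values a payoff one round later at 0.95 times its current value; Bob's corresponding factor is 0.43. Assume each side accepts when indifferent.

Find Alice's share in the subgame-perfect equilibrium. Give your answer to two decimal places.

16.41

Round 4 (Bob proposes): Alice gets 2 if talks fail, so Bob offers 2 and keeps 18.
Round 3 (Alice proposes): Bob can get 18 next round, worth 0.43 × 18 = 7.74 now. Alice offers 7.74 and keeps 20 − 7.74 = 12.26.
Round 2 (Bob proposes): Alice can get 12.26 next round, worth 0.95 × 12.26 = 11.647 now; Bob offers that and keeps 8.353.
Round 1 (Alice proposes): Bob can get 8.353 next round, worth 0.43 × 8.353 = 3.59179 now, so Alice offers 3.59179, keeping 16.40821.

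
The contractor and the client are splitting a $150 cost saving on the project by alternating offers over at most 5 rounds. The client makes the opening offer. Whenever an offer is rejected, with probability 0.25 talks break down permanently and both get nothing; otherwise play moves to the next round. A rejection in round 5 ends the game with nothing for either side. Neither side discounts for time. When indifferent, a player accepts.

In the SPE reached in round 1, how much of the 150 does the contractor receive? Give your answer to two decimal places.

Round 5 (the client proposes): the contractor will accept anything ≥ 0, so the client offers 0 and keeps 150.
Round 4 (the contractor proposes): rejecting gives the client an expected 0.75 × 150 = 112.5. The contractor offers 112.5 and keeps 150 − 112.5 = 37.5.
Round 3 (the client proposes): rejecting gives the contractor an expected 0.75 × 37.5 = 28.125. The client offers 28.125 and keeps 150 − 28.125 = 121.875.
Round 2 (the contractor proposes): rejecting gives the client an expected 0.75 × 121.875 = 91.40625; the contractor offers that and keeps 58.59375.
Round 1 (the client proposes): rejecting gives the contractor an expected 0.75 × 58.59375 = 43.9453125, so the client offers 43.9453125, keeping 106.0546875.

43.95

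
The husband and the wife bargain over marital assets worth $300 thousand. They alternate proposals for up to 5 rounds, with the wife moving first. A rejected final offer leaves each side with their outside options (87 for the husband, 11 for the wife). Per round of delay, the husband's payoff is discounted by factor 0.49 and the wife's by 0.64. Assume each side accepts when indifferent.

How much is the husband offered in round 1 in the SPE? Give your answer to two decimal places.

78.07

Round 5 (the wife proposes): the husband gets 87 if talks fail, so the wife offers 87 and keeps 213.
Round 4 (the husband proposes): the wife can get 213 next round, worth 0.64 × 213 = 136.32 now. The husband offers 136.32 and keeps 300 − 136.32 = 163.68.
Round 3 (the wife proposes): the husband can get 163.68 next round, worth 0.49 × 163.68 = 80.2032 now. The wife offers 80.2032 and keeps 300 − 80.2032 = 219.7968.
Round 2 (the husband proposes): the wife can get 219.7968 next round, worth 0.64 × 219.7968 = 140.669952 now, so the husband offers 140.669952, keeping 159.330048.
Round 1 (the wife proposes): the husband can get 159.330048 next round, worth 0.49 × 159.330048 = 78.07172352 now. The wife offers 78.07172352 and keeps 300 − 78.07172352 = 221.92827648.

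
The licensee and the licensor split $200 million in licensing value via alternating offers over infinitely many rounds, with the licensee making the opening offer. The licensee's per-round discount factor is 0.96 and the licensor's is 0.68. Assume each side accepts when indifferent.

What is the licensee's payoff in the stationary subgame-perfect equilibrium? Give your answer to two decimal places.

In a stationary SPE each proposer offers the other exactly their discounted continuation value.
If the licensee keeps x when proposing and the licensor keeps y when proposing, then x = 200 − 0.68y and y = 200 − 0.96x.
Solving: x = 200(1 − 0.68) / (1 − 0.96·0.68) = 64 / 0.3472 ≈ 184.3318.
The licensor gets 200 − 184.3318 ≈ 15.6682.

184.33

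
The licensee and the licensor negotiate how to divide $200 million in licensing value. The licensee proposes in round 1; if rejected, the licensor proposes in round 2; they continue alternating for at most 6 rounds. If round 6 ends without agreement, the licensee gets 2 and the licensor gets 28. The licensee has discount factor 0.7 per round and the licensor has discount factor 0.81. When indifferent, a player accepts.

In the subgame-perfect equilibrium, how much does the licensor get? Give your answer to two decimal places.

127.72

Round 6 (the licensor proposes): the licensee gets 2 if talks fail, so the licensor offers 2 and keeps 198.
Round 5 (the licensee proposes): the licensor can get 198 next round, worth 0.81 × 198 = 160.38 now, so the licensee offers 160.38, keeping 39.62.
Round 4 (the licensor proposes): the licensee can get 39.62 next round, worth 0.7 × 39.62 = 27.734 now. The licensor offers 27.734 and keeps 200 − 27.734 = 172.266.
Round 3 (the licensee proposes): the licensor can get 172.266 next round, worth 0.81 × 172.266 = 139.53546 now. The licensee offers 139.53546 and keeps 200 − 139.53546 = 60.46454.
Round 2 (the licensor proposes): the licensee can get 60.46454 next round, worth 0.7 × 60.46454 = 42.325178 now, so the licensor offers 42.325178, keeping 157.674822.
Round 1 (the licensee proposes): the licensor can get 157.674822 next round, worth 0.81 × 157.674822 = 127.71660582 now, so the licensee offers 127.71660582, keeping 72.28339418.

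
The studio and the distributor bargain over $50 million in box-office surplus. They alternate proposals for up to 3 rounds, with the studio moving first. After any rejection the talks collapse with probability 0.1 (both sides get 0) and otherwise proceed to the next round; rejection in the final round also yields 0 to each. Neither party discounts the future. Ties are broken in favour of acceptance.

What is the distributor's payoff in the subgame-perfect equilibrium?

4.5

By backward induction:
Round 3 (the studio proposes): rejection yields 0 for the distributor; the studio offers 0 and keeps 50.
Round 2 (the distributor proposes): rejecting gives the studio an expected 0.9 × 50 = 45, so the distributor offers 45, keeping 5.
Round 1 (the studio proposes): rejecting gives the distributor an expected 0.9 × 5 = 4.5. The studio offers 4.5 and keeps 50 − 4.5 = 45.5.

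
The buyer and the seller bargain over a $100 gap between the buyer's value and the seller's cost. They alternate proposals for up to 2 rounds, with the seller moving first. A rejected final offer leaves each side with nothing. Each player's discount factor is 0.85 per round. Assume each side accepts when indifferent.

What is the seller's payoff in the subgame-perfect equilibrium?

15

By backward induction:
Round 2 (the buyer proposes): rejection yields 0 for the seller; the buyer offers 0 and keeps 100.
Round 1 (the seller proposes): the buyer can get 100 next round, worth 0.85 × 100 = 85 now; the seller offers that and keeps 15.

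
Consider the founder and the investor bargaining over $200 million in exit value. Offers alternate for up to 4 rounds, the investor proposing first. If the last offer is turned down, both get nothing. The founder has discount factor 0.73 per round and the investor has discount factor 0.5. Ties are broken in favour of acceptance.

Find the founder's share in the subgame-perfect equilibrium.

Round 4 (the founder proposes): the investor will accept anything ≥ 0, so the founder offers 0 and keeps 200.
Round 3 (the investor proposes): the founder can get 200 next round, worth 0.73 × 200 = 146 now. The investor offers 146 and keeps 200 − 146 = 54.
Round 2 (the founder proposes): the investor can get 54 next round, worth 0.5 × 54 = 27 now; the founder offers that and keeps 173.
Round 1 (the investor proposes): the founder can get 173 next round, worth 0.73 × 173 = 126.29 now; the investor offers that and keeps 73.71.

126.29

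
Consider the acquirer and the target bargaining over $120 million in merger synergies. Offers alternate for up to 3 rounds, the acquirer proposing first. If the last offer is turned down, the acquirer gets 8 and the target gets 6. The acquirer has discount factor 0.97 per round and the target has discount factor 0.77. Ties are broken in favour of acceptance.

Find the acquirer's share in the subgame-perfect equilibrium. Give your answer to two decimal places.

112.75

Round 3 (the acquirer proposes): the target gets 6 if talks fail, so the acquirer offers 6 and keeps 114.
Round 2 (the target proposes): the acquirer can get 114 next round, worth 0.97 × 114 = 110.58 now. The target offers 110.58 and keeps 120 − 110.58 = 9.42.
Round 1 (the acquirer proposes): the target can get 9.42 next round, worth 0.77 × 9.42 = 7.2534 now; the acquirer offers that and keeps 112.7466.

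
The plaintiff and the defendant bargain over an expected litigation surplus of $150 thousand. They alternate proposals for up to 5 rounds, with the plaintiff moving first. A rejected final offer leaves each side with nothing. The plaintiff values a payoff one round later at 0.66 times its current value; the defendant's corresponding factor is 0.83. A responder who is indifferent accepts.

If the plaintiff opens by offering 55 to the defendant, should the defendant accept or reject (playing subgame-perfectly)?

Round 5 (the plaintiff proposes): rejection yields 0 for the defendant; the plaintiff offers 0 and keeps 150.
Round 4 (the defendant proposes): the plaintiff can get 150 next round, worth 0.66 × 150 = 99 now, so the defendant offers 99, keeping 51.
Round 3 (the plaintiff proposes): the defendant can get 51 next round, worth 0.83 × 51 = 42.33 now. The plaintiff offers 42.33 and keeps 150 − 42.33 = 107.67.
Round 2 (the defendant proposes): the plaintiff can get 107.67 next round, worth 0.66 × 107.67 = 71.0622 now, so the defendant offers 71.0622, keeping 78.9378.
So by rejecting in round 1, the defendant gets 78.9378 next round, worth 0.83 × 78.9378 = 65.518374 now.
Offer 55 < 65.518374, so the defendant rejects.

Reject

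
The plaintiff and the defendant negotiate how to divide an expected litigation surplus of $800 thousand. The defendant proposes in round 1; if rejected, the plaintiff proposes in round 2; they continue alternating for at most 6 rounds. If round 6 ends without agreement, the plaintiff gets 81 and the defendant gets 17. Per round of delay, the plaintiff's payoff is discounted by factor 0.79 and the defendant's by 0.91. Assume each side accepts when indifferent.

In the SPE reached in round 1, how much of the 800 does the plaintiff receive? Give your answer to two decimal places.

Round 6 (the plaintiff proposes): the defendant gets 17 if talks fail, so the plaintiff offers 17 and keeps 783.
Round 5 (the defendant proposes): the plaintiff can get 783 next round, worth 0.79 × 783 = 618.57 now. The defendant offers 618.57 and keeps 800 − 618.57 = 181.43.
Round 4 (the plaintiff proposes): the defendant can get 181.43 next round, worth 0.91 × 181.43 = 165.1013 now; the plaintiff offers that and keeps 634.8987.
Round 3 (the defendant proposes): the plaintiff can get 634.8987 next round, worth 0.79 × 634.8987 = 501.569973 now. The defendant offers 501.569973 and keeps 800 − 501.569973 = 298.430027.
Round 2 (the plaintiff proposes): the defendant can get 298.430027 next round, worth 0.91 × 298.430027 = 271.57132457 now. The plaintiff offers 271.57132457 and keeps 800 − 271.57132457 = 528.42867543.
Round 1 (the defendant proposes): the plaintiff can get 528.42867543 next round, worth 0.79 × 528.42867543 = 417.4586535897 now, so the defendant offers 417.4586535897, keeping 382.5413464103.

417.46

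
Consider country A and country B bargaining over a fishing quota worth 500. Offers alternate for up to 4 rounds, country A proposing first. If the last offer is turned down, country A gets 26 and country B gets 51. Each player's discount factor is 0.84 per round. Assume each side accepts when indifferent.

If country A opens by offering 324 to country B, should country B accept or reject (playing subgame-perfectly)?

Round 4 (country B proposes): country A gets 26 if talks fail, so country B offers 26 and keeps 474.
Round 3 (country A proposes): country B can get 474 next round, worth 0.84 × 474 = 398.16 now, so country A offers 398.16, keeping 101.84.
Round 2 (country B proposes): country A can get 101.84 next round, worth 0.84 × 101.84 = 85.5456 now. Country B offers 85.5456 and keeps 500 − 85.5456 = 414.4544.
So by rejecting in round 1, country B gets 414.4544 next round, worth 0.84 × 414.4544 = 348.141696 now.
Offer 324 < 348.141696, so country B rejects.

Reject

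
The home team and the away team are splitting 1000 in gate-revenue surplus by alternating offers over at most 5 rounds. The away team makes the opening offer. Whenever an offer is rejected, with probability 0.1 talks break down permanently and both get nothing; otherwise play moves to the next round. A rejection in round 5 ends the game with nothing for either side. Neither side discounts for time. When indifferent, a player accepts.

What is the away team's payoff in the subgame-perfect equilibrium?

837.1

Round 5 (the away team proposes): the home team will accept anything ≥ 0, so the away team offers 0 and keeps 1000.
Round 4 (the home team proposes): rejecting gives the away team an expected 0.9 × 1000 = 900. The home team offers 900 and keeps 1000 − 900 = 100.
Round 3 (the away team proposes): rejecting gives the home team an expected 0.9 × 100 = 90; the away team offers that and keeps 910.
Round 2 (the home team proposes): rejecting gives the away team an expected 0.9 × 910 = 819, so the home team offers 819, keeping 181.
Round 1 (the away team proposes): rejecting gives the home team an expected 0.9 × 181 = 162.9. The away team offers 162.9 and keeps 1000 − 162.9 = 837.1.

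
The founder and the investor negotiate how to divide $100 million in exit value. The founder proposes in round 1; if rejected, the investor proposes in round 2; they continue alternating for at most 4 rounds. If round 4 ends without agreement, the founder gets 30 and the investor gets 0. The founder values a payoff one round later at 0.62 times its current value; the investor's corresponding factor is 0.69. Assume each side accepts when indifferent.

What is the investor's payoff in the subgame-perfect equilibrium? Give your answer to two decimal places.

Round 4 (the investor proposes): the founder gets 30 if talks fail, so the investor offers 30 and keeps 70.
Round 3 (the founder proposes): the investor can get 70 next round, worth 0.69 × 70 = 48.3 now. The founder offers 48.3 and keeps 100 − 48.3 = 51.7.
Round 2 (the investor proposes): the founder can get 51.7 next round, worth 0.62 × 51.7 = 32.054 now. The investor offers 32.054 and keeps 100 − 32.054 = 67.946.
Round 1 (the founder proposes): the investor can get 67.946 next round, worth 0.69 × 67.946 = 46.88274 now, so the founder offers 46.88274, keeping 53.11726.

46.88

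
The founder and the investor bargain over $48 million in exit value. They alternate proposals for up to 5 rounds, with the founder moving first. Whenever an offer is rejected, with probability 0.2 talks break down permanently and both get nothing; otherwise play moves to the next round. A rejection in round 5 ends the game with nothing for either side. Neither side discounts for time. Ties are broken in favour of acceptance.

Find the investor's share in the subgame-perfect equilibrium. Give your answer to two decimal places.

12.60

By backward induction:
Round 5 (the founder proposes): the investor will accept anything ≥ 0, so the founder offers 0 and keeps 48.
Round 4 (the investor proposes): rejecting gives the founder an expected 0.8 × 48 = 38.4, so the investor offers 38.4, keeping 9.6.
Round 3 (the founder proposes): rejecting gives the investor an expected 0.8 × 9.6 = 7.68, so the founder offers 7.68, keeping 40.32.
Round 2 (the investor proposes): rejecting gives the founder an expected 0.8 × 40.32 = 32.256; the investor offers that and keeps 15.744.
Round 1 (the founder proposes): rejecting gives the investor an expected 0.8 × 15.744 = 12.5952. The founder offers 12.5952 and keeps 48 − 12.5952 = 35.4048.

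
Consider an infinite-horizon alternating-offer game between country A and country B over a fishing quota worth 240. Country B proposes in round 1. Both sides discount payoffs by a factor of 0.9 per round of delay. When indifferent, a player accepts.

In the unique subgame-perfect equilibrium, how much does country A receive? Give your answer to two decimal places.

113.68

When country B proposes, country A accepts any offer worth at least 0.9 times what country A would get by proposing next round; and vice versa.
This gives x = 240 − 0.9y and y = 240 − 0.9x, where x and y are each side's share when it proposes.
Hence (1 − 0.9·0.9)x = 240(1 − 0.9), i.e. 0.19·x = 24.
x ≈ 126.3158; country A's share is 240 − x ≈ 113.6842.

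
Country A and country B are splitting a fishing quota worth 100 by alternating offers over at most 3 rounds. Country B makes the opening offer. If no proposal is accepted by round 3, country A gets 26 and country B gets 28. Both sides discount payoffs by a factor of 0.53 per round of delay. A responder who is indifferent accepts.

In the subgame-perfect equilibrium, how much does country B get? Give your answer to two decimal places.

67.79

Round 3 (country B proposes): country A gets 26 if talks fail, so country B offers 26 and keeps 74.
Round 2 (country A proposes): country B can get 74 next round, worth 0.53 × 74 = 39.22 now. Country A offers 39.22 and keeps 100 − 39.22 = 60.78.
Round 1 (country B proposes): country A can get 60.78 next round, worth 0.53 × 60.78 = 32.2134 now. Country B offers 32.2134 and keeps 100 − 32.2134 = 67.7866.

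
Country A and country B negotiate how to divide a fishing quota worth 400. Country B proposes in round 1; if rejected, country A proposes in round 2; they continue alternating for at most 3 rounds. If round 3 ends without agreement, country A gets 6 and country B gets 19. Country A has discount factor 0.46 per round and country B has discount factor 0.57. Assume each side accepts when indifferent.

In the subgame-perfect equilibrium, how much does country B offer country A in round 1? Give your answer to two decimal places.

Round 3 (country B proposes): country A gets 6 if talks fail, so country B offers 6 and keeps 394.
Round 2 (country A proposes): country B can get 394 next round, worth 0.57 × 394 = 224.58 now, so country A offers 224.58, keeping 175.42.
Round 1 (country B proposes): country A can get 175.42 next round, worth 0.46 × 175.42 = 80.6932 now; country B offers that and keeps 319.3068.

80.69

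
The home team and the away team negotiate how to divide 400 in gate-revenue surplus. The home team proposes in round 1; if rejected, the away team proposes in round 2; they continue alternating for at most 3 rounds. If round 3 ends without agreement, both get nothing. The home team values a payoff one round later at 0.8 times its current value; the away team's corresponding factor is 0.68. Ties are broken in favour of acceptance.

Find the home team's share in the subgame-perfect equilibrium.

345.6

Work backward from the last round.
Round 3 (the home team proposes): the away team will accept anything ≥ 0, so the home team offers 0 and keeps 400.
Round 2 (the away team proposes): the home team can get 400 next round, worth 0.8 × 400 = 320 now. The away team offers 320 and keeps 400 − 320 = 80.
Round 1 (the home team proposes): the away team can get 80 next round, worth 0.68 × 80 = 54.4 now, so the home team offers 54.4, keeping 345.6.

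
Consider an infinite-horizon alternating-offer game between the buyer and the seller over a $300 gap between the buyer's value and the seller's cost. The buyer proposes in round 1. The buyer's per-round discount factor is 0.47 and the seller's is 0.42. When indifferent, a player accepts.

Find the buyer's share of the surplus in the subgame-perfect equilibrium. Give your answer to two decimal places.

When the buyer proposes, the seller accepts any offer worth at least 0.42 times what the seller would get by proposing next round; and vice versa.
This gives x = 300 − 0.42y and y = 300 − 0.47x, where x and y are each side's share when it proposes.
Hence (1 − 0.42·0.47)x = 300(1 − 0.42), i.e. 0.8026·x = 174.
x ≈ 216.7954; the seller's share is 300 − x ≈ 83.2046.

216.80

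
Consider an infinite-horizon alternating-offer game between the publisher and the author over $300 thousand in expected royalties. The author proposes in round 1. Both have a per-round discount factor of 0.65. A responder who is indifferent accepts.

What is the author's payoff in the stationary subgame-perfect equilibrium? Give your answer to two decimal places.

181.82

When the author proposes, the publisher accepts any offer worth at least 0.65 times what the publisher would get by proposing next round; and vice versa.
This gives x = 300 − 0.65y and y = 300 − 0.65x, where x and y are each side's share when it proposes.
Hence (1 − 0.65·0.65)x = 300(1 − 0.65), i.e. 0.5775·x = 105.
x ≈ 181.8182; the publisher's share is 300 − x ≈ 118.1818.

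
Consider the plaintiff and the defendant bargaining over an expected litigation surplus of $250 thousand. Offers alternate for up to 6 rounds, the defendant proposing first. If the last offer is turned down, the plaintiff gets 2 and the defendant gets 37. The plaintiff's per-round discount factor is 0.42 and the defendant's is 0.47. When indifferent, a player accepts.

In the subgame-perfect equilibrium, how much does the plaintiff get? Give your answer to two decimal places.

70.12

Round 6 (the plaintiff proposes): the defendant gets 37 if talks fail, so the plaintiff offers 37 and keeps 213.
Round 5 (the defendant proposes): the plaintiff can get 213 next round, worth 0.42 × 213 = 89.46 now; the defendant offers that and keeps 160.54.
Round 4 (the plaintiff proposes): the defendant can get 160.54 next round, worth 0.47 × 160.54 = 75.4538 now. The plaintiff offers 75.4538 and keeps 250 − 75.4538 = 174.5462.
Round 3 (the defendant proposes): the plaintiff can get 174.5462 next round, worth 0.42 × 174.5462 = 73.309404 now. The defendant offers 73.309404 and keeps 250 − 73.309404 = 176.690596.
Round 2 (the plaintiff proposes): the defendant can get 176.690596 next round, worth 0.47 × 176.690596 = 83.04458012 now; the plaintiff offers that and keeps 166.95541988.
Round 1 (the defendant proposes): the plaintiff can get 166.95541988 next round, worth 0.42 × 166.95541988 = 70.1212763496 now. The defendant offers 70.1212763496 and keeps 250 − 70.1212763496 = 179.8787236504.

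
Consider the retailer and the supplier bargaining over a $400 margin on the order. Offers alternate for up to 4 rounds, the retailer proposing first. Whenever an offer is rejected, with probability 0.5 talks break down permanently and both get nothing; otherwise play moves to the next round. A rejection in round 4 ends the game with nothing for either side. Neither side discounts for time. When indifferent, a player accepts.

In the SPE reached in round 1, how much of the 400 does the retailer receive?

250

Round 4 (the supplier proposes): the retailer will accept anything ≥ 0, so the supplier offers 0 and keeps 400.
Round 3 (the retailer proposes): rejecting gives the supplier an expected 0.5 × 400 = 200. The retailer offers 200 and keeps 400 − 200 = 200.
Round 2 (the supplier proposes): rejecting gives the retailer an expected 0.5 × 200 = 100. The supplier offers 100 and keeps 400 − 100 = 300.
Round 1 (the retailer proposes): rejecting gives the supplier an expected 0.5 × 300 = 150, so the retailer offers 150, keeping 250.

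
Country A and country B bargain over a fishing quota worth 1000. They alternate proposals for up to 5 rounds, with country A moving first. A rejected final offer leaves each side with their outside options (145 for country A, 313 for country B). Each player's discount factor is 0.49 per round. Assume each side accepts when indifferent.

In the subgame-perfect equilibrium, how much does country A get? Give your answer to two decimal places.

Round 5 (country A proposes): country B gets 313 if talks fail, so country A offers 313 and keeps 687.
Round 4 (country B proposes): country A can get 687 next round, worth 0.49 × 687 = 336.63 now; country B offers that and keeps 663.37.
Round 3 (country A proposes): country B can get 663.37 next round, worth 0.49 × 663.37 = 325.0513 now, so country A offers 325.0513, keeping 674.9487.
Round 2 (country B proposes): country A can get 674.9487 next round, worth 0.49 × 674.9487 = 330.724863 now; country B offers that and keeps 669.275137.
Round 1 (country A proposes): country B can get 669.275137 next round, worth 0.49 × 669.275137 = 327.94481713 now; country A offers that and keeps 672.05518287.

672.06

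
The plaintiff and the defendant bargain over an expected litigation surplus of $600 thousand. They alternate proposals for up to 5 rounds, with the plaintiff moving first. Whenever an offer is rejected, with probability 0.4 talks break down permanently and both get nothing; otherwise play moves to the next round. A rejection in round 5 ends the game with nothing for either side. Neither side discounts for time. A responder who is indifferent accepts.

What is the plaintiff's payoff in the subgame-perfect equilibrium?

Round 5 (the plaintiff proposes): the defendant will accept anything ≥ 0, so the plaintiff offers 0 and keeps 600.
Round 4 (the defendant proposes): rejecting gives the plaintiff an expected 0.6 × 600 = 360. The defendant offers 360 and keeps 600 − 360 = 240.
Round 3 (the plaintiff proposes): rejecting gives the defendant an expected 0.6 × 240 = 144; the plaintiff offers that and keeps 456.
Round 2 (the defendant proposes): rejecting gives the plaintiff an expected 0.6 × 456 = 273.6. The defendant offers 273.6 and keeps 600 − 273.6 = 326.4.
Round 1 (the plaintiff proposes): rejecting gives the defendant an expected 0.6 × 326.4 = 195.84. The plaintiff offers 195.84 and keeps 600 − 195.84 = 404.16.

404.16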